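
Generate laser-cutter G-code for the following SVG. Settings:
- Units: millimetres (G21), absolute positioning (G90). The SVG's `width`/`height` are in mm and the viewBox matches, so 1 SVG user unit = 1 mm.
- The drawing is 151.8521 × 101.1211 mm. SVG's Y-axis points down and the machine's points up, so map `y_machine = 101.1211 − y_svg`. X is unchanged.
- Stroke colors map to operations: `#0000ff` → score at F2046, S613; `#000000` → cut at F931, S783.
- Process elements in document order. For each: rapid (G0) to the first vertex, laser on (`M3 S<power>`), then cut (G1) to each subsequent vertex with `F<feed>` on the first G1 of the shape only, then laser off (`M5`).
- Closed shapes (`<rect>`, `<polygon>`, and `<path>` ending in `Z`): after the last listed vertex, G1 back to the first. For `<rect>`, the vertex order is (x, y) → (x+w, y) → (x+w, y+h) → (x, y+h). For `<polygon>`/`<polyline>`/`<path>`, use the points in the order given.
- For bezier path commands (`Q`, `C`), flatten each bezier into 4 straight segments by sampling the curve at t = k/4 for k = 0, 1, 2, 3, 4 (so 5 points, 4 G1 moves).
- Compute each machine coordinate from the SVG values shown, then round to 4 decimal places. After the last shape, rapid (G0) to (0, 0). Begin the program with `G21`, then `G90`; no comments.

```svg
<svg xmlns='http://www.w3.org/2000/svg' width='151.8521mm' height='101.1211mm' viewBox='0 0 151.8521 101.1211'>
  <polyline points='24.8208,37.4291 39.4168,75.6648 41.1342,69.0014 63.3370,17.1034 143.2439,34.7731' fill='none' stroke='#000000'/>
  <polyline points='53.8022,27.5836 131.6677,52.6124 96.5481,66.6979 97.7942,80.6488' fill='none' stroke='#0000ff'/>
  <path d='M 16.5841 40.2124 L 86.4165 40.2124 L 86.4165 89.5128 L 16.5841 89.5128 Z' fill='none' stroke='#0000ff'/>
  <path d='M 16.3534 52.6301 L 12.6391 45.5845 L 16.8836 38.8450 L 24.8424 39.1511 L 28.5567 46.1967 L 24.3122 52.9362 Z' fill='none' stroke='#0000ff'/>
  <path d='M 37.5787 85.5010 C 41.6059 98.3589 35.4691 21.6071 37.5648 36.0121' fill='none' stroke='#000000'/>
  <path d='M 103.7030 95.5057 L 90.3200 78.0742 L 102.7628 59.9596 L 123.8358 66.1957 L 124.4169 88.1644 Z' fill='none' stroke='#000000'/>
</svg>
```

G21
G90
G0 X24.8208 Y63.6920
M3 S783
G1 X39.4168 Y25.4563 F931
G1 X41.1342 Y32.1197
G1 X63.3370 Y84.0177
G1 X143.2439 Y66.3480
M5
G0 X53.8022 Y73.5375
M3 S613
G1 X131.6677 Y48.5087 F2046
G1 X96.5481 Y34.4232
G1 X97.7942 Y20.4723
M5
G0 X16.5841 Y60.9087
M3 S613
G1 X86.4165 Y60.9087 F2046
G1 X86.4165 Y11.6083
G1 X16.5841 Y11.6083
G1 X16.5841 Y60.9087
M5
G0 X16.3534 Y48.4910
M3 S613
G1 X12.6391 Y55.5366 F2046
G1 X16.8836 Y62.2761
G1 X24.8424 Y61.9700
G1 X28.5567 Y54.9244
G1 X24.3122 Y48.1849
G1 X16.3534 Y48.4910
M5
G0 X37.5787 Y15.6201
M3 S783
G1 X38.9808 Y19.9540 F931
G1 X38.2961 Y40.9447
G1 X37.2492 Y61.6453
G1 X37.5648 Y65.1090
M5
G0 X103.7030 Y5.6154
M3 S783
G1 X90.3200 Y23.0469 F931
G1 X102.7628 Y41.1615
G1 X123.8358 Y34.9254
G1 X124.4169 Y12.9567
G1 X103.7030 Y5.6154
M5
G0 X0.0000 Y0.0000

viewBox `0 0 151.8521 101.1211` with mm width/height → 1 unit = 1 mm. Flip: y_m = 101.1211 − y_svg.

**Shape 1** — `<polyline>` open polyline, stroke `#000000` → cut (S783, F931). Machine vertices: (24.8208,63.6920) → (39.4168,25.4563) → (41.1342,32.1197) → (63.3370,84.0177) → (143.2439,66.3480). Open path.

**Shape 2** — `<polyline>` open polyline, stroke `#0000ff` → score (S613, F2046). Machine vertices: (53.8022,73.5375) → (131.6677,48.5087) → (96.5481,34.4232) → (97.7942,20.4723). Open path.

**Shape 3** — `<path>` rectangle, stroke `#0000ff` → score (S613, F2046). Machine vertices: (16.5841,60.9087) → (86.4165,60.9087) → (86.4165,11.6083) → (16.5841,11.6083) → (16.5841,60.9087). Closed: final G1 returns to the first vertex.

**Shape 4** — `<path>` regular polygon, stroke `#0000ff` → score (S613, F2046). Machine vertices: (16.3534,48.4910) → (12.6391,55.5366) → (16.8836,62.2761) → (24.8424,61.9700) → (28.5567,54.9244) → (24.3122,48.1849) → (16.3534,48.4910). Closed: final G1 returns to the first vertex.

**Shape 5** — `<path>` cubic bezier, stroke `#000000` → cut (S783, F931). Control points (SVG): P0=(37.5787,85.5010), P1=(41.6059,98.3589), P2=(35.4691,21.6071), P3=(37.5648,36.0121); sampled at t=k/4. Machine vertices: (37.5787,15.6201) → (38.9808,19.9540) → (38.2961,40.9447) → (37.2492,61.6453) → (37.5648,65.1090). Open path.

**Shape 6** — `<path>` regular polygon, stroke `#000000` → cut (S783, F931). Machine vertices: (103.7030,5.6154) → (90.3200,23.0469) → (102.7628,41.1615) → (123.8358,34.9254) → (124.4169,12.9567) → (103.7030,5.6154). Closed: final G1 returns to the first vertex.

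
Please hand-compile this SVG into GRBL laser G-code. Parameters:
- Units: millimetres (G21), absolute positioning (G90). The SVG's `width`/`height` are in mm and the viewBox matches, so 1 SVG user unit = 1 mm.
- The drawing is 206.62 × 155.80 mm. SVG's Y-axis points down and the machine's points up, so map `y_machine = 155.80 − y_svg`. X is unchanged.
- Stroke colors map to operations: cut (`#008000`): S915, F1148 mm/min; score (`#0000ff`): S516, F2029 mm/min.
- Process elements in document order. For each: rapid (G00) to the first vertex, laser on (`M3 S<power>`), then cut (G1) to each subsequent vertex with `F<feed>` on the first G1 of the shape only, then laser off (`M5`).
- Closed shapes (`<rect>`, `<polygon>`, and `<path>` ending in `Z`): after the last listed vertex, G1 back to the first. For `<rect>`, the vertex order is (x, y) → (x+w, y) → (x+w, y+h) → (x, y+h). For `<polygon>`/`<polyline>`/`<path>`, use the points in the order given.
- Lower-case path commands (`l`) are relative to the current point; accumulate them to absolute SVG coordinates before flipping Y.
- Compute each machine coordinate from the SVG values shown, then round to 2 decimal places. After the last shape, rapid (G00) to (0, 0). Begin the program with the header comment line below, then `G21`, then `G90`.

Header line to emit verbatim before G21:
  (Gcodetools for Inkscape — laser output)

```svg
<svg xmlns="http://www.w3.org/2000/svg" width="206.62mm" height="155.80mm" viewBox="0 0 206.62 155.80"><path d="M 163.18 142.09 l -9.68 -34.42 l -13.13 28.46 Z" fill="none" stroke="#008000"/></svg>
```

1 u = 1 mm; y_m = 155.80 − y.

[1] `<path>` closed polygon, #008000→cut S915 F1148: (163.18,13.71) → (153.50,48.13) → (140.37,19.67) → (163.18,13.71) (closed)

(Gcodetools for Inkscape — laser output)
G21
G90
G00 X163.18 Y13.71
M3 S915
G1 X153.50 Y48.13 F1148
G1 X140.37 Y19.67
G1 X163.18 Y13.71
M5
G00 X0.00 Y0.00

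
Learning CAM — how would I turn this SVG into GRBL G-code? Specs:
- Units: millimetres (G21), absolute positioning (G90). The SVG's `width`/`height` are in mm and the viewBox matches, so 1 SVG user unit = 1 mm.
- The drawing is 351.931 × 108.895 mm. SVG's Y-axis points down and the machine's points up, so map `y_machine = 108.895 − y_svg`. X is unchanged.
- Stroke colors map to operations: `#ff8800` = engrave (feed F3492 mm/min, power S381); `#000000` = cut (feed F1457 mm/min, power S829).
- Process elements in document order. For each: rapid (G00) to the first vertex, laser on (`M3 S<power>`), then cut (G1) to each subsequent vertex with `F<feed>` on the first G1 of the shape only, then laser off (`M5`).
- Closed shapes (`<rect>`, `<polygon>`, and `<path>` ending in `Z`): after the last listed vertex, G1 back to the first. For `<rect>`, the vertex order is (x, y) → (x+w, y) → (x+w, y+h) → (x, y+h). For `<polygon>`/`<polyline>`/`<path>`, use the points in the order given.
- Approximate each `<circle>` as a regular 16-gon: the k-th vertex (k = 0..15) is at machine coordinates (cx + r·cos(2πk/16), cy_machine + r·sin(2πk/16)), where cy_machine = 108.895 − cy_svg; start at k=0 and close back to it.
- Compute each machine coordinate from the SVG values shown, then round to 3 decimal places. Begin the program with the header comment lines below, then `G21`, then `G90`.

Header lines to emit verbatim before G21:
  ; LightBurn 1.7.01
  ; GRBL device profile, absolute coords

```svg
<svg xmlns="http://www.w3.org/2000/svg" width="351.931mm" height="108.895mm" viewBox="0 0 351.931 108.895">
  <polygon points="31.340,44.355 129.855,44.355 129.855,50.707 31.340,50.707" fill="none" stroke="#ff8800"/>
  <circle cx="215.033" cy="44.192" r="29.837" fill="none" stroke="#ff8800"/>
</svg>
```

; LightBurn 1.7.01
; GRBL device profile, absolute coords
G21
G90
G00 X31.340 Y64.540
M3 S381
G1 X129.855 Y64.540 F3492
G1 X129.855 Y58.188
G1 X31.340 Y58.188
G1 X31.340 Y64.540
M5
G00 X244.870 Y64.703
M3 S381
G1 X242.599 Y76.121 F3492
G1 X236.131 Y85.801
G1 X226.451 Y92.269
G1 X215.033 Y94.540
G1 X203.615 Y92.269
G1 X193.935 Y85.801
G1 X187.467 Y76.121
G1 X185.196 Y64.703
G1 X187.467 Y53.285
G1 X193.935 Y43.605
G1 X203.615 Y37.137
G1 X215.033 Y34.866
G1 X226.451 Y37.137
G1 X236.131 Y43.605
G1 X242.599 Y53.285
G1 X244.870 Y64.703
M5

1 u = 1 mm; y_m = 108.895 − y.

[1] `<polygon>` rectangle, #ff8800→engrave S381 F3492: (31.340,64.540) → (129.855,64.540) → (129.855,58.188) → (31.340,58.188) → (31.340,64.540) (closed)

[2] `<circle>` circle, #ff8800→engrave S381 F3492: (244.870,64.703) → (242.599,76.121) → (236.131,85.801) → (226.451,92.269) → (215.033,94.540) → (203.615,92.269) → (193.935,85.801) → (187.467,76.121) → (185.196,64.703) → (187.467,53.285) → (193.935,43.605) → (203.615,37.137) → (215.033,34.866) → (226.451,37.137) → (236.131,43.605) → (242.599,53.285) → (244.870,64.703) (closed)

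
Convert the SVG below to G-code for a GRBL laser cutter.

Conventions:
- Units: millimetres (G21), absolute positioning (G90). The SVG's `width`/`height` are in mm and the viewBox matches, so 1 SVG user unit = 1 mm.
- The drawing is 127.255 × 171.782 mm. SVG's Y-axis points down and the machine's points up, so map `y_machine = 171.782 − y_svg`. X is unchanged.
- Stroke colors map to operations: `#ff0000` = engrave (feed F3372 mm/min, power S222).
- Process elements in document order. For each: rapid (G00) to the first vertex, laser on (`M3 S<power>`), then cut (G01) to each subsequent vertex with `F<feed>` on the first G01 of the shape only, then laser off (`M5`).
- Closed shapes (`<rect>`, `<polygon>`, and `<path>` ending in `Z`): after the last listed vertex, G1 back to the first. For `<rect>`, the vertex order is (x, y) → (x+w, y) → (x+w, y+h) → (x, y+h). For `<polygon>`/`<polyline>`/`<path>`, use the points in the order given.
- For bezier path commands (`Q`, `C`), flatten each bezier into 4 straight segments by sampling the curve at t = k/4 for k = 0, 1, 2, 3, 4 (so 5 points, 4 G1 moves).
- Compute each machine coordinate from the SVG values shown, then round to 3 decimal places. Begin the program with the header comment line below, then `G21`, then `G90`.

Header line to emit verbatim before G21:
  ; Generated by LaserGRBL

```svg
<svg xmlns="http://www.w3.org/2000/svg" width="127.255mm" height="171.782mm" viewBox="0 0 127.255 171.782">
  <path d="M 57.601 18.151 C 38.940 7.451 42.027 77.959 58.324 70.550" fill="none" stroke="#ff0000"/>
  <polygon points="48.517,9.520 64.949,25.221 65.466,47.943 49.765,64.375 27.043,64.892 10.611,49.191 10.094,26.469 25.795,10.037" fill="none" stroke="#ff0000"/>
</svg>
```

viewBox `0 0 127.255 171.782` with mm width/height → 1 unit = 1 mm. Flip: y_m = 171.782 − y_svg.

**Shape 1** — `<path>` cubic bezier, stroke `#ff0000` → engrave (S222, F3372). Control points (SVG): P0=(57.601,18.151), P1=(38.940,7.451), P2=(42.027,77.959), P3=(58.324,70.550); sampled at t=k/4. Machine vertices: (57.601,153.631) → (47.550,148.916) → (44.853,128.666) → (48.712,107.798) → (58.324,101.232). Open path.

**Shape 2** — `<polygon>` regular polygon, stroke `#ff0000` → engrave (S222, F3372). Machine vertices: (48.517,162.262) → (64.949,146.561) → (65.466,123.839) → (49.765,107.407) → (27.043,106.890) → (10.611,122.591) → (10.094,145.313) → (25.795,161.745) → (48.517,162.262). Closed: final G1 returns to the first vertex.

; Generated by LaserGRBL
G21
G90
G00 X57.601 Y153.631
M3 S222
G01 X47.550 Y148.916 F3372
G01 X44.853 Y128.666
G01 X48.712 Y107.798
G01 X58.324 Y101.232
M5
G00 X48.517 Y162.262
M3 S222
G01 X64.949 Y146.561 F3372
G01 X65.466 Y123.839
G01 X49.765 Y107.407
G01 X27.043 Y106.890
G01 X10.611 Y122.591
G01 X10.094 Y145.313
G01 X25.795 Y161.745
G01 X48.517 Y162.262
M5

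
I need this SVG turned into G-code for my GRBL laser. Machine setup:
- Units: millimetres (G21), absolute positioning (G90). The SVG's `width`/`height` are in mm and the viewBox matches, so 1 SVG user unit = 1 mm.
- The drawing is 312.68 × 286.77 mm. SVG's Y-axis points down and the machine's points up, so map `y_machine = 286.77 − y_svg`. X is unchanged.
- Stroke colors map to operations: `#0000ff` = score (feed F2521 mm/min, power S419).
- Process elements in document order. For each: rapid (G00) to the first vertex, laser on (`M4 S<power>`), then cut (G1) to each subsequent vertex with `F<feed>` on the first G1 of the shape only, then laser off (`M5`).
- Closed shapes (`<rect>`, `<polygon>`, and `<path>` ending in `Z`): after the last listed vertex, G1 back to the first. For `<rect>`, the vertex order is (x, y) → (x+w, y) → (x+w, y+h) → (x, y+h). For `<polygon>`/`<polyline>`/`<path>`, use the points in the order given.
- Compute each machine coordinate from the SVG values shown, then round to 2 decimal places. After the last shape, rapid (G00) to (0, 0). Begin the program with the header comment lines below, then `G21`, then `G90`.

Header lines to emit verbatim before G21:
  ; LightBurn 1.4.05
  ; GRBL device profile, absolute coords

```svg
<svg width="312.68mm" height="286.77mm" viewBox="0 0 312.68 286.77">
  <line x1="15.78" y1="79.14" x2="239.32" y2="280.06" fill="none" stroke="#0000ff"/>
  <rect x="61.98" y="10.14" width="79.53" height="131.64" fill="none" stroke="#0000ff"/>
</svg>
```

; LightBurn 1.4.05
; GRBL device profile, absolute coords
G21
G90
G00 X15.78 Y207.63
M4 S419
G1 X239.32 Y6.71 F2521
M5
G00 X61.98 Y276.63
M4 S419
G1 X141.51 Y276.63 F2521
G1 X141.51 Y144.99
G1 X61.98 Y144.99
G1 X61.98 Y276.63
M5
G00 X0.00 Y0.00

viewBox `0 0 312.68 286.77` with mm width/height → 1 unit = 1 mm. Flip: y_m = 286.77 − y_svg.

**Shape 1** — `<line>` line segment, stroke `#0000ff` → score (S419, F2521). Machine vertices: (15.78,207.63) → (239.32,6.71). Open path.

**Shape 2** — `<rect>` rectangle, stroke `#0000ff` → score (S419, F2521). Machine vertices: (61.98,276.63) → (141.51,276.63) → (141.51,144.99) → (61.98,144.99) → (61.98,276.63). Closed: final G1 returns to the first vertex.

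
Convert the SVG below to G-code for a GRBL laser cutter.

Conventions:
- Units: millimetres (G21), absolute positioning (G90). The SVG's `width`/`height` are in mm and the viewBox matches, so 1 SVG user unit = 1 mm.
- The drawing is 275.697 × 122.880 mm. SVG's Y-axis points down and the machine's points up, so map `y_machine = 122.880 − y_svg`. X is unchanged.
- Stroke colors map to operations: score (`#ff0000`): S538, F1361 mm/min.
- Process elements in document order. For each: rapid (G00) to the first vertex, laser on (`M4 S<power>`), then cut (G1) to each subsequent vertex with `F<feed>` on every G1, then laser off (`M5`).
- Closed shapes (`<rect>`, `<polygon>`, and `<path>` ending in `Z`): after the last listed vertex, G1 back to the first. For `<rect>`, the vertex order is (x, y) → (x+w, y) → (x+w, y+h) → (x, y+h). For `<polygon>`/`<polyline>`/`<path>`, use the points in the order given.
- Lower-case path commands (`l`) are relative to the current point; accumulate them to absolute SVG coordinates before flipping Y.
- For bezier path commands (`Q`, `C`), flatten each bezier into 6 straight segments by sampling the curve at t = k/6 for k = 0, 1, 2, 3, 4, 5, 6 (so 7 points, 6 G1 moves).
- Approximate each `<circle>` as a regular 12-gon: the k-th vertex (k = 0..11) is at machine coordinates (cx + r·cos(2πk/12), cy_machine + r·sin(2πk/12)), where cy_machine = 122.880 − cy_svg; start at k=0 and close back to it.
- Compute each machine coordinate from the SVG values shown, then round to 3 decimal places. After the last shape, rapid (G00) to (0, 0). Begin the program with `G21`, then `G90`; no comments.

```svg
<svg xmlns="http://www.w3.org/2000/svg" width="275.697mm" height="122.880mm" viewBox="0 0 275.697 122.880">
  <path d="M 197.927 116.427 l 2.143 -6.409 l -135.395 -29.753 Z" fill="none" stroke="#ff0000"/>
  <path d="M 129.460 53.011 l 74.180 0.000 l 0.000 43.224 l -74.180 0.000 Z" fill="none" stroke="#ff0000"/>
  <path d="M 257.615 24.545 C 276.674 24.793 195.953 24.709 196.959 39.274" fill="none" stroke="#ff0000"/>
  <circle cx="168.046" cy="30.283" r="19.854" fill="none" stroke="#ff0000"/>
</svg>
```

G21
G90
G00 X197.927 Y6.453
M4 S538
G1 X200.070 Y12.862 F1361
G1 X64.675 Y42.615 F1361
G1 X197.927 Y6.453 F1361
M5
G00 X129.460 Y69.869
M4 S538
G1 X203.640 Y69.869 F1361
G1 X203.640 Y26.645 F1361
G1 X129.460 Y26.645 F1361
G1 X129.460 Y69.869 F1361
M5
G00 X257.615 Y98.335
M4 S538
G1 X259.670 Y98.169 F1361
G1 X250.136 Y97.643 F1361
G1 X234.057 Y96.339 F1361
G1 X216.473 Y93.843 F1361
G1 X202.426 Y89.737 F1361
G1 X196.959 Y83.606 F1361
M5
G00 X187.900 Y92.597
M4 S538
G1 X185.240 Y102.524 F1361
G1 X177.973 Y109.791 F1361
G1 X168.046 Y112.451 F1361
G1 X158.119 Y109.791 F1361
G1 X150.852 Y102.524 F1361
G1 X148.192 Y92.597 F1361
G1 X150.852 Y82.670 F1361
G1 X158.119 Y75.403 F1361
G1 X168.046 Y72.743 F1361
G1 X177.973 Y75.403 F1361
G1 X185.240 Y82.670 F1361
G1 X187.900 Y92.597 F1361
M5
G00 X0.000 Y0.000

viewBox `0 0 275.697 122.880` with mm width/height → 1 unit = 1 mm. Flip: y_m = 122.880 − y_svg.

**Shape 1** — `<path>` closed polygon, stroke `#ff0000` → score (S538, F1361). Machine vertices: (197.927,6.453) → (200.070,12.862) → (64.675,42.615) → (197.927,6.453). Closed: final G1 returns to the first vertex.

**Shape 2** — `<path>` rectangle, stroke `#ff0000` → score (S538, F1361). Machine vertices: (129.460,69.869) → (203.640,69.869) → (203.640,26.645) → (129.460,26.645) → (129.460,69.869). Closed: final G1 returns to the first vertex.

**Shape 3** — `<path>` cubic bezier, stroke `#ff0000` → score (S538, F1361). Control points (SVG): P0=(257.615,24.545), P1=(276.674,24.793), P2=(195.953,24.709), P3=(196.959,39.274); sampled at t=k/6. Machine vertices: (257.615,98.335) → (259.670,98.169) → (250.136,97.643) → (234.057,96.339) → (216.473,93.843) → (202.426,89.737) → (196.959,83.606). Open path.

**Shape 4** — `<circle>` circle, stroke `#ff0000` → score (S538, F1361). Machine vertices: (187.900,92.597) → (185.240,102.524) → (177.973,109.791) → (168.046,112.451) → (158.119,109.791) → (150.852,102.524) → (148.192,92.597) → (150.852,82.670) → (158.119,75.403) → (168.046,72.743) → (177.973,75.403) → (185.240,82.670) → (187.900,92.597). Closed: final G1 returns to the first vertex.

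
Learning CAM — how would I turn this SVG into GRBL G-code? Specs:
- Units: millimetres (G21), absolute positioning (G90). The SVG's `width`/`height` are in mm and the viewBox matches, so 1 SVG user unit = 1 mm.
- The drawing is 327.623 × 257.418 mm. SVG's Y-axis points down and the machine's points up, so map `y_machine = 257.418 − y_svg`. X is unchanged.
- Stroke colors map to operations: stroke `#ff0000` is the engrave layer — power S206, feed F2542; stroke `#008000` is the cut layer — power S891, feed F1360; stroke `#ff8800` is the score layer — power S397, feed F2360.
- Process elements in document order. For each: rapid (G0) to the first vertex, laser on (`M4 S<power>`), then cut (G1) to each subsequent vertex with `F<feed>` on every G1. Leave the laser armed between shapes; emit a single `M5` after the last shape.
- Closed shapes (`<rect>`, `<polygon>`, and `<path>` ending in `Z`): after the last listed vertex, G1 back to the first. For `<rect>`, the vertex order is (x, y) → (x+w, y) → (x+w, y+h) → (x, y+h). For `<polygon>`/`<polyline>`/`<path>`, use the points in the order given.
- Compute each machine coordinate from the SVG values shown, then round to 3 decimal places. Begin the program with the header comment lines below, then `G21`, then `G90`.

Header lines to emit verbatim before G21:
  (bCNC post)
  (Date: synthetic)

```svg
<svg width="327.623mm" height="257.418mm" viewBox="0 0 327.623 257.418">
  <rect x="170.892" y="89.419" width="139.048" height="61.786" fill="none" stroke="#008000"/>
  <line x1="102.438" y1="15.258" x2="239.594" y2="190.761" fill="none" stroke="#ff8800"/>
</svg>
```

viewBox `0 0 327.623 257.418` with mm width/height → 1 unit = 1 mm. Flip: y_m = 257.418 − y_svg.

**Shape 1** — `<rect>` rectangle, stroke `#008000` → cut (S891, F1360). Machine vertices: (170.892,167.999) → (309.940,167.999) → (309.940,106.213) → (170.892,106.213) → (170.892,167.999). Closed: final G1 returns to the first vertex.

**Shape 2** — `<line>` line segment, stroke `#ff8800` → score (S397, F2360). Machine vertices: (102.438,242.160) → (239.594,66.657). Open path.

(bCNC post)
(Date: synthetic)
G21
G90
G0 X170.892 Y167.999
M4 S891
G1 X309.940 Y167.999 F1360
G1 X309.940 Y106.213 F1360
G1 X170.892 Y106.213 F1360
G1 X170.892 Y167.999 F1360
G0 X102.438 Y242.160
M4 S397
G1 X239.594 Y66.657 F2360
M5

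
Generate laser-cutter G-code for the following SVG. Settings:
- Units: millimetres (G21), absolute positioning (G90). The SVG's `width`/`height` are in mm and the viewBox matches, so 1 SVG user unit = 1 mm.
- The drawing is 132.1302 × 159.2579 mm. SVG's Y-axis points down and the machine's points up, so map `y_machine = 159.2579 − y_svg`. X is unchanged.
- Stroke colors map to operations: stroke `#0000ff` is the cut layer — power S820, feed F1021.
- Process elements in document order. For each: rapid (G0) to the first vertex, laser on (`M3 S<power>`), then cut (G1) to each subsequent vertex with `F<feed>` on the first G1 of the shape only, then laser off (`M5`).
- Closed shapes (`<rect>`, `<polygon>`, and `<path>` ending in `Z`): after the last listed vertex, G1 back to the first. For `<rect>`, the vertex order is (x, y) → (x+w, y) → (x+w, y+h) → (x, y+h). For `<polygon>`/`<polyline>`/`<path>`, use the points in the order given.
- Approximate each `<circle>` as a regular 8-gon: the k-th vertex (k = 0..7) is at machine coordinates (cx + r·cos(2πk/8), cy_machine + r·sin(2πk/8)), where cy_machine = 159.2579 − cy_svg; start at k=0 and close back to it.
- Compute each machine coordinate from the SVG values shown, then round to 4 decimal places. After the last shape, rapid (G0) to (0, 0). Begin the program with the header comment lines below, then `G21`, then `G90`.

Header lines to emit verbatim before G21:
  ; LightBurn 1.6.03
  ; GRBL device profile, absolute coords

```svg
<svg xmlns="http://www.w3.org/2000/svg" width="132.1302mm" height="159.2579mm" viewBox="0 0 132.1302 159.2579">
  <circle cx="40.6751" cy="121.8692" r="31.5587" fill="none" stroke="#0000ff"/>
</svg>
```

viewBox `0 0 132.1302 159.2579` with mm width/height → 1 unit = 1 mm. Flip: y_m = 159.2579 − y_svg.

**Shape 1** — `<circle>` circle, stroke `#0000ff` → cut (S820, F1021). Machine vertices: (72.2338,37.3887) → (62.9905,59.7041) → (40.6751,68.9474) → (18.3597,59.7041) → (9.1164,37.3887) → (18.3597,15.0733) → (40.6751,5.8300) → (62.9905,15.0733) → (72.2338,37.3887). Closed: final G1 returns to the first vertex.

; LightBurn 1.6.03
; GRBL device profile, absolute coords
G21
G90
G0 X72.2338 Y37.3887
M3 S820
G1 X62.9905 Y59.7041 F1021
G1 X40.6751 Y68.9474
G1 X18.3597 Y59.7041
G1 X9.1164 Y37.3887
G1 X18.3597 Y15.0733
G1 X40.6751 Y5.8300
G1 X62.9905 Y15.0733
G1 X72.2338 Y37.3887
M5
G0 X0.0000 Y0.0000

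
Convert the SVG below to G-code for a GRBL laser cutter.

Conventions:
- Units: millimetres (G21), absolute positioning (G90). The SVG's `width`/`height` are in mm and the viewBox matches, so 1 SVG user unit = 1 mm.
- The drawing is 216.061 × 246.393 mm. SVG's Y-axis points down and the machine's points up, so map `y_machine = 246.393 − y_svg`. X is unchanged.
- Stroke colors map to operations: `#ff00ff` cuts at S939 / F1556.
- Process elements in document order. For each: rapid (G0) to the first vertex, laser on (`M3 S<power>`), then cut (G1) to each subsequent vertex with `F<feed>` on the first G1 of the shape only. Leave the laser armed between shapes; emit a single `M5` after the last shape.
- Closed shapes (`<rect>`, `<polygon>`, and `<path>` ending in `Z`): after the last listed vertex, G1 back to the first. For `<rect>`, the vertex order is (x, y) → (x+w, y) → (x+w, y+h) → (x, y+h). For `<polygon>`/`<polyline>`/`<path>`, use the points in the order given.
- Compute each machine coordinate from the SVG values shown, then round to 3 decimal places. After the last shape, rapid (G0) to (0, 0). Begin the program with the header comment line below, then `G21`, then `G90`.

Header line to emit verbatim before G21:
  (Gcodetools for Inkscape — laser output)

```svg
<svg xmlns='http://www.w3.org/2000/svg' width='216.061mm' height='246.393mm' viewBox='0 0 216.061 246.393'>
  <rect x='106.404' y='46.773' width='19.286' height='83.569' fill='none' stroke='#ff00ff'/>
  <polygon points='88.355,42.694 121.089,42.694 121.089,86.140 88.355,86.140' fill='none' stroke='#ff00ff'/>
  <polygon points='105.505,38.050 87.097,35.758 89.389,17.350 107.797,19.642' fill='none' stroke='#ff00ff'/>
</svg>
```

1 u = 1 mm; y_m = 246.393 − y.

[1] `<rect>` rectangle, #ff00ff→cut S939 F1556: (106.404,199.620) → (125.690,199.620) → (125.690,116.051) → (106.404,116.051) → (106.404,199.620) (closed)

[2] `<polygon>` rectangle, #ff00ff→cut S939 F1556: (88.355,203.699) → (121.089,203.699) → (121.089,160.253) → (88.355,160.253) → (88.355,203.699) (closed)

[3] `<polygon>` regular polygon, #ff00ff→cut S939 F1556: (105.505,208.343) → (87.097,210.635) → (89.389,229.043) → (107.797,226.751) → (105.505,208.343) (closed)

(Gcodetools for Inkscape — laser output)
G21
G90
G0 X106.404 Y199.620
M3 S939
G1 X125.690 Y199.620 F1556
G1 X125.690 Y116.051
G1 X106.404 Y116.051
G1 X106.404 Y199.620
G0 X88.355 Y203.699
M3 S939
G1 X121.089 Y203.699 F1556
G1 X121.089 Y160.253
G1 X88.355 Y160.253
G1 X88.355 Y203.699
G0 X105.505 Y208.343
M3 S939
G1 X87.097 Y210.635 F1556
G1 X89.389 Y229.043
G1 X107.797 Y226.751
G1 X105.505 Y208.343
M5
G0 X0.000 Y0.000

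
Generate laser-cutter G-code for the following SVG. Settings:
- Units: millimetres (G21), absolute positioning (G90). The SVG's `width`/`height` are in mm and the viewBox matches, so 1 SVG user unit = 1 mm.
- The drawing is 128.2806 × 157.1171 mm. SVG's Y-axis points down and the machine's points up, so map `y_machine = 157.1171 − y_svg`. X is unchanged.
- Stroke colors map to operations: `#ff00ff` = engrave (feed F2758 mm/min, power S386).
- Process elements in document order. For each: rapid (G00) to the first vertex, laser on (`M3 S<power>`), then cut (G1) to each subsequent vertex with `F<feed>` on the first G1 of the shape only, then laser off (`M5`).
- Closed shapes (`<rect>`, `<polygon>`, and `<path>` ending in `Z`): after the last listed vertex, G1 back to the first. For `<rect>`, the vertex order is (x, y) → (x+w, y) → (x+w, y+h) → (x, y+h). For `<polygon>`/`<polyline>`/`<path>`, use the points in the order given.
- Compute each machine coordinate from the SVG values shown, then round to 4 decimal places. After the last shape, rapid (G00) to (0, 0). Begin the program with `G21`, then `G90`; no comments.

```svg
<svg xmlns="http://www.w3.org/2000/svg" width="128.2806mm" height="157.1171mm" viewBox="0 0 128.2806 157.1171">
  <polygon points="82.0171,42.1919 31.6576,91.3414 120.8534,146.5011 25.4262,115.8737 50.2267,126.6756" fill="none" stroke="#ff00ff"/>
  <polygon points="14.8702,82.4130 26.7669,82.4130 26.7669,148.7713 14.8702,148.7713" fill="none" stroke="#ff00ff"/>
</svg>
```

Since the viewBox matches the mm dimensions, user units are millimetres directly. The only transform is the Y-flip y_m = 157.1171 − y_svg.

Shape 1 is a closed polygon drawn with `<polygon>`. Its stroke #ff00ff means engrave at S386, F2758. After flipping Y the toolpath is (82.0171,114.9252) → (31.6576,65.7757) → (120.8534,10.6160) → (25.4262,41.2434) → (50.2267,30.4415) → (82.0171,114.9252), returning to the start.

Shape 2 is a rectangle drawn with `<polygon>`. Its stroke #ff00ff means engrave at S386, F2758. After flipping Y the toolpath is (14.8702,74.7041) → (26.7669,74.7041) → (26.7669,8.3458) → (14.8702,8.3458) → (14.8702,74.7041), returning to the start.

G21
G90
G00 X82.0171 Y114.9252
M3 S386
G1 X31.6576 Y65.7757 F2758
G1 X120.8534 Y10.6160
G1 X25.4262 Y41.2434
G1 X50.2267 Y30.4415
G1 X82.0171 Y114.9252
M5
G00 X14.8702 Y74.7041
M3 S386
G1 X26.7669 Y74.7041 F2758
G1 X26.7669 Y8.3458
G1 X14.8702 Y8.3458
G1 X14.8702 Y74.7041
M5
G00 X0.0000 Y0.0000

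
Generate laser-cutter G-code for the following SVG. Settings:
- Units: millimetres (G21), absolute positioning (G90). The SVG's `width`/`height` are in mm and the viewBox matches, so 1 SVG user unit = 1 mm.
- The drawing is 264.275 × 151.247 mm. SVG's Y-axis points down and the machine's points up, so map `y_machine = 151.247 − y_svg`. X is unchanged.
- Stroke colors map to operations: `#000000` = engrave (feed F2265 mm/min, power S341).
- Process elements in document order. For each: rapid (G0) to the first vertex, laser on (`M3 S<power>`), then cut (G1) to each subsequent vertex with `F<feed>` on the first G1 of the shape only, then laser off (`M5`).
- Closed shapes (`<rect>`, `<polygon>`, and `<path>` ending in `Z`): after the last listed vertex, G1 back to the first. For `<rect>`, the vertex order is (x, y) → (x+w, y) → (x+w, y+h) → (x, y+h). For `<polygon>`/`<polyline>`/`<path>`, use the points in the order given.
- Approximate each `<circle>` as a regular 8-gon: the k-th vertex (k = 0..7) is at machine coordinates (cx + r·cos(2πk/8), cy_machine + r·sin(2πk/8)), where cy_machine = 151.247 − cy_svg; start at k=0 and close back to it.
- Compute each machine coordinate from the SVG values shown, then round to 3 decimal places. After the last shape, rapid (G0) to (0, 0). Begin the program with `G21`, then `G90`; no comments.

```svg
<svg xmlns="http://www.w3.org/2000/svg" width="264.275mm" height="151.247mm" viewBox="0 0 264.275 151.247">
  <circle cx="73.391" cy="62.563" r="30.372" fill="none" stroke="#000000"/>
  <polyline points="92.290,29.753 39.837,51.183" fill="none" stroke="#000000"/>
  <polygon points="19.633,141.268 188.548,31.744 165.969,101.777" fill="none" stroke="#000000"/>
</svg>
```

viewBox `0 0 264.275 151.247` with mm width/height → 1 unit = 1 mm. Flip: y_m = 151.247 − y_svg.

**Shape 1** — `<circle>` circle, stroke `#000000` → engrave (S341, F2265). Machine vertices: (103.763,88.684) → (94.867,110.160) → (73.391,119.056) → (51.915,110.160) → (43.019,88.684) → (51.915,67.208) → (73.391,58.312) → (94.867,67.208) → (103.763,88.684). Closed: final G1 returns to the first vertex.

**Shape 2** — `<polyline>` line segment, stroke `#000000` → engrave (S341, F2265). Machine vertices: (92.290,121.494) → (39.837,100.064). Open path.

**Shape 3** — `<polygon>` closed polygon, stroke `#000000` → engrave (S341, F2265). Machine vertices: (19.633,9.979) → (188.548,119.503) → (165.969,49.470) → (19.633,9.979). Closed: final G1 returns to the first vertex.

G21
G90
G0 X103.763 Y88.684
M3 S341
G1 X94.867 Y110.160 F2265
G1 X73.391 Y119.056
G1 X51.915 Y110.160
G1 X43.019 Y88.684
G1 X51.915 Y67.208
G1 X73.391 Y58.312
G1 X94.867 Y67.208
G1 X103.763 Y88.684
M5
G0 X92.290 Y121.494
M3 S341
G1 X39.837 Y100.064 F2265
M5
G0 X19.633 Y9.979
M3 S341
G1 X188.548 Y119.503 F2265
G1 X165.969 Y49.470
G1 X19.633 Y9.979
M5
G0 X0.000 Y0.000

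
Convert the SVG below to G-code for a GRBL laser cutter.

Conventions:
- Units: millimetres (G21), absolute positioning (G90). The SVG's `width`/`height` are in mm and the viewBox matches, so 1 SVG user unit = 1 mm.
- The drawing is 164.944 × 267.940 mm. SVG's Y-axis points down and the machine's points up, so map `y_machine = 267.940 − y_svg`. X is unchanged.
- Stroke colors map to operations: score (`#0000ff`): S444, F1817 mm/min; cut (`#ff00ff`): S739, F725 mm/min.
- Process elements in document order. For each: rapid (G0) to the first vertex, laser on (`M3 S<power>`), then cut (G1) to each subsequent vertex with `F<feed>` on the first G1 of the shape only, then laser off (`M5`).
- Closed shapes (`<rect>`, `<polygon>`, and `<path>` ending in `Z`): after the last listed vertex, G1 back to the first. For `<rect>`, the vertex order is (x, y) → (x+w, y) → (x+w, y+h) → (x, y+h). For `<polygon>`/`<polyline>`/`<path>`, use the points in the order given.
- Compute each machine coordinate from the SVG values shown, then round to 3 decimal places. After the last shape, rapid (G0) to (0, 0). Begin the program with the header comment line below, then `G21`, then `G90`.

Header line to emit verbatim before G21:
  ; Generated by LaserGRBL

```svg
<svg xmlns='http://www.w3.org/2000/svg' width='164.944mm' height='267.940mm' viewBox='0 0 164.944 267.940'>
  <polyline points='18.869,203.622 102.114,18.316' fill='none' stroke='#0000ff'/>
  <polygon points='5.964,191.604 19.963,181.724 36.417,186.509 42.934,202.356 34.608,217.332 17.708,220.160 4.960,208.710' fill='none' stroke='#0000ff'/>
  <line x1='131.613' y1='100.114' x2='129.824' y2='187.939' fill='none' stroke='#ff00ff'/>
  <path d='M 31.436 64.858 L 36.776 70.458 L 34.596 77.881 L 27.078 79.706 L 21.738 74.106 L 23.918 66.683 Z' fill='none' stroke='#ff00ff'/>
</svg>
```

viewBox `0 0 164.944 267.940` with mm width/height → 1 unit = 1 mm. Flip: y_m = 267.940 − y_svg.

**Shape 1** — `<polyline>` line segment, stroke `#0000ff` → score (S444, F1817). Machine vertices: (18.869,64.318) → (102.114,249.624). Open path.

**Shape 2** — `<polygon>` regular polygon, stroke `#0000ff` → score (S444, F1817). Machine vertices: (5.964,76.336) → (19.963,86.216) → (36.417,81.431) → (42.934,65.584) → (34.608,50.608) → (17.708,47.780) → (4.960,59.230) → (5.964,76.336). Closed: final G1 returns to the first vertex.

**Shape 3** — `<line>` line segment, stroke `#ff00ff` → cut (S739, F725). Machine vertices: (131.613,167.826) → (129.824,80.001). Open path.

**Shape 4** — `<path>` regular polygon, stroke `#ff00ff` → cut (S739, F725). Machine vertices: (31.436,203.082) → (36.776,197.482) → (34.596,190.059) → (27.078,188.234) → (21.738,193.834) → (23.918,201.257) → (31.436,203.082). Closed: final G1 returns to the first vertex.

; Generated by LaserGRBL
G21
G90
G0 X18.869 Y64.318
M3 S444
G1 X102.114 Y249.624 F1817
M5
G0 X5.964 Y76.336
M3 S444
G1 X19.963 Y86.216 F1817
G1 X36.417 Y81.431
G1 X42.934 Y65.584
G1 X34.608 Y50.608
G1 X17.708 Y47.780
G1 X4.960 Y59.230
G1 X5.964 Y76.336
M5
G0 X131.613 Y167.826
M3 S739
G1 X129.824 Y80.001 F725
M5
G0 X31.436 Y203.082
M3 S739
G1 X36.776 Y197.482 F725
G1 X34.596 Y190.059
G1 X27.078 Y188.234
G1 X21.738 Y193.834
G1 X23.918 Y201.257
G1 X31.436 Y203.082
M5
G0 X0.000 Y0.000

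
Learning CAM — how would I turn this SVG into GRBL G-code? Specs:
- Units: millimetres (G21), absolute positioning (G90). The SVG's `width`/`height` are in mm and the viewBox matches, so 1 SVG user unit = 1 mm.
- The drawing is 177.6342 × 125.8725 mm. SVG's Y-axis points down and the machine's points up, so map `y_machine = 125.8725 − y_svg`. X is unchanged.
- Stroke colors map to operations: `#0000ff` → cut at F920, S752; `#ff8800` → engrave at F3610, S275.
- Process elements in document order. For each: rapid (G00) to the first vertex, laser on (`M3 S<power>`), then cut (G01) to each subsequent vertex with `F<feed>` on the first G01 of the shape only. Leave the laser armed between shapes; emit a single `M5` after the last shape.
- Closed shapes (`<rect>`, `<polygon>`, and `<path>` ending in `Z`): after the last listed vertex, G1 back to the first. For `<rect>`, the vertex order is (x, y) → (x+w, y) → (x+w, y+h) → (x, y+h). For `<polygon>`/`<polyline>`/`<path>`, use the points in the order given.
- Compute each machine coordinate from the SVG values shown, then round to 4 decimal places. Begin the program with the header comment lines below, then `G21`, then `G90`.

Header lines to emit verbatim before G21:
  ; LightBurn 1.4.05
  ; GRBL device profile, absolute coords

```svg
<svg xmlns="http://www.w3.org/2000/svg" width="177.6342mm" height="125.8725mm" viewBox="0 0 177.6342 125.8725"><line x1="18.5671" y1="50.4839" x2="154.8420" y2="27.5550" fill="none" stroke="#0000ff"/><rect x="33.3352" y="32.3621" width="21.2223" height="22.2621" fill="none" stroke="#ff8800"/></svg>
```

; LightBurn 1.4.05
; GRBL device profile, absolute coords
G21
G90
G00 X18.5671 Y75.3886
M3 S752
G01 X154.8420 Y98.3175 F920
G00 X33.3352 Y93.5104
M3 S275
G01 X54.5575 Y93.5104 F3610
G01 X54.5575 Y71.2483
G01 X33.3352 Y71.2483
G01 X33.3352 Y93.5104
M5

viewBox `0 0 177.6342 125.8725` with mm width/height → 1 unit = 1 mm. Flip: y_m = 125.8725 − y_svg.

**Shape 1** — `<line>` line segment, stroke `#0000ff` → cut (S752, F920). Machine vertices: (18.5671,75.3886) → (154.8420,98.3175). Open path.

**Shape 2** — `<rect>` rectangle, stroke `#ff8800` → engrave (S275, F3610). Machine vertices: (33.3352,93.5104) → (54.5575,93.5104) → (54.5575,71.2483) → (33.3352,71.2483) → (33.3352,93.5104). Closed: final G1 returns to the first vertex.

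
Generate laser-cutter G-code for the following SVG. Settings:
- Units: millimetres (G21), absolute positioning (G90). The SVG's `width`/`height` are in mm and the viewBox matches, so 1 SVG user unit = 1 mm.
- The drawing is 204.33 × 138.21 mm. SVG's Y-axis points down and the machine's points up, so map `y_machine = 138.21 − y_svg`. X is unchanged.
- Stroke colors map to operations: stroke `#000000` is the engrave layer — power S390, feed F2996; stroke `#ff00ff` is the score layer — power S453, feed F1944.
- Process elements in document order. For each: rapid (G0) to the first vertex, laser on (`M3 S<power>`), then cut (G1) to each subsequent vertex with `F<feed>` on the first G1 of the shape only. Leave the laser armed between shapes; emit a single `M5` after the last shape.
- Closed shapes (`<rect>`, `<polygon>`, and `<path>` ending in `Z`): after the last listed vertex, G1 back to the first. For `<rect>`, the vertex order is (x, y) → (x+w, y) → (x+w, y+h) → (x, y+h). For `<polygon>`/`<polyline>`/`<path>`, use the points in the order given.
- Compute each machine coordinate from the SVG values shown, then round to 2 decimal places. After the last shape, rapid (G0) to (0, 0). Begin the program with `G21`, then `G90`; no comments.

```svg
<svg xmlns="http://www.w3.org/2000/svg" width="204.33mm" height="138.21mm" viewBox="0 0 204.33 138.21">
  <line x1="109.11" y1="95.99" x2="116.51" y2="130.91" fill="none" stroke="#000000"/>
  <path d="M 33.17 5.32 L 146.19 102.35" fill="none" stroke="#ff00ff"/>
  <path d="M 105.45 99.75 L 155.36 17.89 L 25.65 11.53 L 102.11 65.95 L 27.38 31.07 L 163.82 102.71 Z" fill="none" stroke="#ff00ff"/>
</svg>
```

Since the viewBox matches the mm dimensions, user units are millimetres directly. The only transform is the Y-flip y_m = 138.21 − y_svg.

Shape 1 is a line segment drawn with `<line>`. Its stroke #000000 means engrave at S390, F2996. After flipping Y the toolpath is (109.11,42.22) → (116.51,7.30).

Shape 2 is a line segment drawn with `<path>`. Its stroke #ff00ff means score at S453, F1944. After flipping Y the toolpath is (33.17,132.89) → (146.19,35.86).

Shape 3 is a closed polygon drawn with `<path>`. Its stroke #ff00ff means score at S453, F1944. After flipping Y the toolpath is (105.45,38.46) → (155.36,120.32) → (25.65,126.68) → (102.11,72.26) → (27.38,107.14) → (163.82,35.50) → (105.45,38.46), returning to the start.

G21
G90
G0 X109.11 Y42.22
M3 S390
G1 X116.51 Y7.30 F2996
G0 X33.17 Y132.89
M3 S453
G1 X146.19 Y35.86 F1944
G0 X105.45 Y38.46
M3 S453
G1 X155.36 Y120.32 F1944
G1 X25.65 Y126.68
G1 X102.11 Y72.26
G1 X27.38 Y107.14
G1 X163.82 Y35.50
G1 X105.45 Y38.46
M5
G0 X0.00 Y0.00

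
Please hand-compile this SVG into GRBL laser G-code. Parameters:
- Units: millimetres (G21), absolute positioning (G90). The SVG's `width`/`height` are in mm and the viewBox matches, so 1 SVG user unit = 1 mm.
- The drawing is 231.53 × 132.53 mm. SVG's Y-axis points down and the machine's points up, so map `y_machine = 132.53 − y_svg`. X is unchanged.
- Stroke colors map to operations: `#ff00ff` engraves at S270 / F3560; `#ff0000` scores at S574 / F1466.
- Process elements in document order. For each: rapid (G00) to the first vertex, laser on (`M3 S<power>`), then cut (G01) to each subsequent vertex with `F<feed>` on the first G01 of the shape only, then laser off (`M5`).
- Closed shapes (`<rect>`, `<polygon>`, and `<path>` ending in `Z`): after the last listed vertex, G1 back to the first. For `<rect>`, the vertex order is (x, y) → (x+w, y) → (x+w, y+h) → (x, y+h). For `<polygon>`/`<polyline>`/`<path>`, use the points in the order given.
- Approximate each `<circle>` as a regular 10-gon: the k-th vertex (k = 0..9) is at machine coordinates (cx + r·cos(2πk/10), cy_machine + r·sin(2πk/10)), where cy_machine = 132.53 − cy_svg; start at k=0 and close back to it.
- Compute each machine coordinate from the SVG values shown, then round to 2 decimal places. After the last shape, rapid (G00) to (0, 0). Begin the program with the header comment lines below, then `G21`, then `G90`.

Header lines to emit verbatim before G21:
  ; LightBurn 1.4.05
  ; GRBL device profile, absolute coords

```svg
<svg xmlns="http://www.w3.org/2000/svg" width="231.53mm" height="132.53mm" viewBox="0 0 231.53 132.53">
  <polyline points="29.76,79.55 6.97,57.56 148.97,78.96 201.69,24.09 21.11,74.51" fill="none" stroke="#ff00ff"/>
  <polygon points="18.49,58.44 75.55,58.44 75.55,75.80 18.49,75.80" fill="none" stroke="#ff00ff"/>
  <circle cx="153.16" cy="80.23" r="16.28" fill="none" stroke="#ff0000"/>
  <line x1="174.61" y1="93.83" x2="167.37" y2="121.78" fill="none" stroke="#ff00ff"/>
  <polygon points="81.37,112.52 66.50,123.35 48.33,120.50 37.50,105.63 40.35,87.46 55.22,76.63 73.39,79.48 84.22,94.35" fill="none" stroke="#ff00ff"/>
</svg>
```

; LightBurn 1.4.05
; GRBL device profile, absolute coords
G21
G90
G00 X29.76 Y52.98
M3 S270
G01 X6.97 Y74.97 F3560
G01 X148.97 Y53.57
G01 X201.69 Y108.44
G01 X21.11 Y58.02
M5
G00 X18.49 Y74.09
M3 S270
G01 X75.55 Y74.09 F3560
G01 X75.55 Y56.73
G01 X18.49 Y56.73
G01 X18.49 Y74.09
M5
G00 X169.44 Y52.30
M3 S574
G01 X166.33 Y61.87 F1466
G01 X158.19 Y67.78
G01 X148.13 Y67.78
G01 X139.99 Y61.87
G01 X136.88 Y52.30
G01 X139.99 Y42.73
G01 X148.13 Y36.82
G01 X158.19 Y36.82
G01 X166.33 Y42.73
G01 X169.44 Y52.30
M5
G00 X174.61 Y38.70
M3 S270
G01 X167.37 Y10.75 F3560
M5
G00 X81.37 Y20.01
M3 S270
G01 X66.50 Y9.18 F3560
G01 X48.33 Y12.03
G01 X37.50 Y26.90
G01 X40.35 Y45.07
G01 X55.22 Y55.90
G01 X73.39 Y53.05
G01 X84.22 Y38.18
G01 X81.37 Y20.01
M5
G00 X0.00 Y0.00

Since the viewBox matches the mm dimensions, user units are millimetres directly. The only transform is the Y-flip y_m = 132.53 − y_svg.

Shape 1 is a open polyline drawn with `<polyline>`. Its stroke #ff00ff means engrave at S270, F3560. After flipping Y the toolpath is (29.76,52.98) → (6.97,74.97) → (148.97,53.57) → (201.69,108.44) → (21.11,58.02).

Shape 2 is a rectangle drawn with `<polygon>`. Its stroke #ff00ff means engrave at S270, F3560. After flipping Y the toolpath is (18.49,74.09) → (75.55,74.09) → (75.55,56.73) → (18.49,56.73) → (18.49,74.09), returning to the start.

Shape 3 is a circle drawn with `<circle>`. Its stroke #ff0000 means score at S574, F1466. After flipping Y the toolpath is (169.44,52.30) → (166.33,61.87) → (158.19,67.78) → (148.13,67.78) → (139.99,61.87) → (136.88,52.30) → (139.99,42.73) → (148.13,36.82) → (158.19,36.82) → (166.33,42.73) → (169.44,52.30), returning to the start.

Shape 4 is a line segment drawn with `<line>`. Its stroke #ff00ff means engrave at S270, F3560. After flipping Y the toolpath is (174.61,38.70) → (167.37,10.75).

Shape 5 is a regular polygon drawn with `<polygon>`. Its stroke #ff00ff means engrave at S270, F3560. After flipping Y the toolpath is (81.37,20.01) → (66.50,9.18) → (48.33,12.03) → (37.50,26.90) → (40.35,45.07) → (55.22,55.90) → (73.39,53.05) → (84.22,38.18) → (81.37,20.01), returning to the start.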